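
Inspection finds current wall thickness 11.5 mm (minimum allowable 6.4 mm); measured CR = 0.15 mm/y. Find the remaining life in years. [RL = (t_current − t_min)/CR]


Apply the remaining-life relation: RL = (t_current − t_min) / CR
RL = (11.5 − 6.4) / 0.15 = 5.1 / 0.15 = 34.0 years

34.0 years


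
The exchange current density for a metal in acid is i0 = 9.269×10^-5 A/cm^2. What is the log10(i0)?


i0 = 9.269×10^-5 A/cm^2
log10(i0) = -4.033

-4.033


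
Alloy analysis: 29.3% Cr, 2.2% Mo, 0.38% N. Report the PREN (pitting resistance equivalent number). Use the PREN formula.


Apply the PREN formula: PREN = Cr + 3.3*Mo + 16*N
PREN = 29.3 + 3.3*2.2 + 16*0.38
PREN = 29.3 + 7.26 + 6.08 = 42.64

42.64


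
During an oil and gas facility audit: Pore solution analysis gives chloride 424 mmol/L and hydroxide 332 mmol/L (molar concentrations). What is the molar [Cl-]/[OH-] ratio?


Threshold parameter = [Cl-] / [OH-] (molar basis; both in mmol/L, so units cancel)
Ratio = 424 / 332 = 1.28

1.28


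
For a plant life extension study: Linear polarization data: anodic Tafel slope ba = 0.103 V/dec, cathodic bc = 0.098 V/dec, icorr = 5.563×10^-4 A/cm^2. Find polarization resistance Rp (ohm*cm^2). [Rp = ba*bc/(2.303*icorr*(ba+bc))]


Apply the Stern-Geary equation: Rp = ba*bc / (2.303*icorr*(ba+bc))
ba*bc = 0.103*0.098 = 0.010094
ba+bc = 0.201; 2.303*icorr*(ba+bc) = 2.303*5.563×10^-4*0.201 = 2.5751294×10^-4
Rp = 0.010094 / 2.5751294×10^-4 = 39.2 ohm*cm^2

39.2 ohm*cm^2


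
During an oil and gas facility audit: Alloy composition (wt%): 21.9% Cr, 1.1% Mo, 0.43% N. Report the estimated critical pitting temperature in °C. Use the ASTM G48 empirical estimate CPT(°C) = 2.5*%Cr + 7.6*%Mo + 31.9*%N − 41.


Apply the ASTM G48 empirical CPT estimate: CPT(°C) = 2.5*%Cr + 7.6*%Mo + 31.9*%N − 41
2.5*21.9 = 54.75; 7.6*1.1 = 8.36; 31.9*0.43 = 13.717
CPT = 54.75 + 8.36 + 13.717 − 41 = 35.827 °C
Rounded to 0.1 °C: CPT ≈ 35.8 °C

35.8 °C


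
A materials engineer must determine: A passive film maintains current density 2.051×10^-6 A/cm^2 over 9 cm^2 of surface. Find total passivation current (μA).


I = i_pass * A, then convert A → μA (×10^6)
I = 2.051×10^-6 * 9 * 10^6 = 18.46 μA

18.46 μA


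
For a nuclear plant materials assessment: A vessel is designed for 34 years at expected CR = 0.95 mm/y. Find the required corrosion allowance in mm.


Corrosion allowance = CR × design life
CA = 0.95 * 34 = 32.3 mm

32.3 mm


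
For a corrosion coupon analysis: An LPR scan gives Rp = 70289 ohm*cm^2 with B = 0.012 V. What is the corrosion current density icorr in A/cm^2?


Apply the Stern-Geary relation: icorr = B / Rp
icorr = 0.012 / 70289 = 1.707×10^-7 A/cm^2

1.707×10^-7 A/cm^2


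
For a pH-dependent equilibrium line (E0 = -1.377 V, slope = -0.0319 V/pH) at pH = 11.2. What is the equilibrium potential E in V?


Apply the Pourbaix line equation: E = E0 + slope*pH
E = -1.377 + (-0.0319)*11.2 = -1.377 + (-0.35728) = -1.73428 V
Rounded to 3 decimal places: E = -1.734 V

-1.734 V


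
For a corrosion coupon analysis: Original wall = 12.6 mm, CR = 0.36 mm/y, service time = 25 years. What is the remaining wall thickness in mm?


Remaining wall = original − CR × time
t = 12.6 − 0.36*25 = 12.6 − 9.0 = 3.6 mm

3.6 mm


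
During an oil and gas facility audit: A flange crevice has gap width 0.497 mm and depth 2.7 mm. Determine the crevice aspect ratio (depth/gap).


Aspect ratio = depth / gap
Ratio = 2.7 / 0.497 = 5.4

5.4


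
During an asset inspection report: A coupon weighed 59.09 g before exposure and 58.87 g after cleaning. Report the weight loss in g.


Weight loss = initial − final
WL = 59.09 − 58.87 = 0.22 g

0.22 g


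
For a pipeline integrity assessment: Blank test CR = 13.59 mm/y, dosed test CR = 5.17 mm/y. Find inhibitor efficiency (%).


Apply the inhibitor-efficiency definition: IE = (CR_blank − CR_inh)/CR_blank × 100
IE = (13.59 − 5.17) / 13.59 × 100
IE = 8.42 / 13.59 × 100 = 62.0 %

62.0 %


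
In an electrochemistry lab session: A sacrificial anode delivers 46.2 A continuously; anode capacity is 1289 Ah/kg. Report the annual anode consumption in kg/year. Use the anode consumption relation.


Annual consumption = current * hours per year / capacity
Rate = 46.2 * 8760 / 1289 = 314.0 kg/year

314.0 kg/year


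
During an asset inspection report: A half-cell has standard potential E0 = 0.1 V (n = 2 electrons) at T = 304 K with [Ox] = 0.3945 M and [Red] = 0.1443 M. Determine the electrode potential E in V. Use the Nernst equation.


Apply the Nernst equation: E = E0 + (RT/nF)*ln([Ox]/[Red])
Step 1: RT/nF = 8.314*304/(2*96485) = 0.01309766 V
Step 2: [Ox]/[Red] = 0.3945/0.1443 = 2.733888
Step 3: ln(2.733888) = 1.005725
Step 4: correction = 0.01309766 * 1.005725 = 0.013 V
E = 0.1 + 0.013 = 0.113 V

0.113 V


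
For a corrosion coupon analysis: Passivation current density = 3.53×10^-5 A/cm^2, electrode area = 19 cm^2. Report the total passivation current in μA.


I = i_pass * A, then convert A → μA (×10^6)
I = 3.53×10^-5 * 19 * 10^6 = 670.7 μA

670.7 μA


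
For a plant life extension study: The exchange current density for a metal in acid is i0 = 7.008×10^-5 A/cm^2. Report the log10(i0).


i0 = 7.008×10^-5 A/cm^2
log10(i0) = -4.154

-4.154


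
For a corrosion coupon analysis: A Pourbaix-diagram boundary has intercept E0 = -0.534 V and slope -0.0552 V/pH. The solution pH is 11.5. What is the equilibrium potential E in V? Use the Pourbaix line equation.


Apply the Pourbaix line equation: E = E0 + slope*pH
E = -0.534 + (-0.0552)*11.5 = -0.534 + (-0.6348) = -1.1688 V
Rounded to 3 decimal places: E = -1.169 V

-1.169 V


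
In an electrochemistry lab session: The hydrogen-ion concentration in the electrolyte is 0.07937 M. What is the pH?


pH = −log10[H+]
pH = −log10(0.07937) = 1.1

1.1


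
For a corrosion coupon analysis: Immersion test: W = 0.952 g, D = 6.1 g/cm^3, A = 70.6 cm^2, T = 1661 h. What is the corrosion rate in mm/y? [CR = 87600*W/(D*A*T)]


Apply the mm/y weight-loss relation: CR = 87600 * W / (D * A * T)
Numerator: 87600 * 0.952 = 83395.2
Denominator: 6.1 * 70.6 * 1661 = 715326.26
CR = 83395.2 / 715326.26 = 0.11658 mm/y

0.11658 mm/y


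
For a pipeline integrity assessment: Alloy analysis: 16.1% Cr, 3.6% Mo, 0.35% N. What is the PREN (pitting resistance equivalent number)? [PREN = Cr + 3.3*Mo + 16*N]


Apply the PREN formula: PREN = Cr + 3.3*Mo + 16*N
PREN = 16.1 + 3.3*3.6 + 16*0.35
PREN = 16.1 + 11.88 + 5.6 = 33.58

33.58


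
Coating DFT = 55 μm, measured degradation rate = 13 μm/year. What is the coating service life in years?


Service life = thickness / degradation rate
Life = 55 / 13 = 4.2 years

4.2 years


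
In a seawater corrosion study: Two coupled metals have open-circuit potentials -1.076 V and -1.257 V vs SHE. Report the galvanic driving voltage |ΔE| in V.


Driving voltage is the absolute potential difference.
|ΔE| = |-1.076 − (-1.257)| = 0.181 V

0.181 V


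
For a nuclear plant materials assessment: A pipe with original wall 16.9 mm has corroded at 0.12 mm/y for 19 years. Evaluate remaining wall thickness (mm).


Remaining wall = original − CR × time
t = 16.9 − 0.12*19 = 16.9 − 2.28 = 14.62 mm

14.62 mm


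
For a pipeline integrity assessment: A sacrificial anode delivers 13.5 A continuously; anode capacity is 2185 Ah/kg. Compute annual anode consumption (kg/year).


Annual consumption = current * hours per year / capacity
Rate = 13.5 * 8760 / 2185 = 54.1 kg/year

54.1 kg/year


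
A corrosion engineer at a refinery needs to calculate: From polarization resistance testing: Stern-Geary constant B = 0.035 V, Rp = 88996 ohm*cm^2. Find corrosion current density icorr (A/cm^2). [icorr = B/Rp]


Apply the Stern-Geary relation: icorr = B / Rp
icorr = 0.035 / 88996 = 3.933×10^-7 A/cm^2

3.933×10^-7 A/cm^2


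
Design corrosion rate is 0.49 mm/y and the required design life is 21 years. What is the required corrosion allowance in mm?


Corrosion allowance = CR × design life
CA = 0.49 * 21 = 10.29 mm

10.29 mm


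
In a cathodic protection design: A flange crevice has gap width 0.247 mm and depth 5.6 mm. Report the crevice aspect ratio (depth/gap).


Aspect ratio = depth / gap
Ratio = 5.6 / 0.247 = 22.7

22.7


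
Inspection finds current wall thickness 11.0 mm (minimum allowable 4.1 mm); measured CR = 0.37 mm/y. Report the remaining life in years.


Apply the remaining-life relation: RL = (t_current − t_min) / CR
RL = (11.0 − 4.1) / 0.37 = 6.9 / 0.37 = 18.6 years

18.6 years


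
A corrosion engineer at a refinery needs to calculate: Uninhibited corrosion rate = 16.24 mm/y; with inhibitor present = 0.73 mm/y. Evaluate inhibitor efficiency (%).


Apply the inhibitor-efficiency definition: IE = (CR_blank − CR_inh)/CR_blank × 100
IE = (16.24 − 0.73) / 16.24 × 100
IE = 15.51 / 16.24 × 100 = 95.5 %

95.5 %


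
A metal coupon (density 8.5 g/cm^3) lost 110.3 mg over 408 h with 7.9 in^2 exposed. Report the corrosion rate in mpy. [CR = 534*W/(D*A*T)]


Apply the mpy weight-loss relation: CR = 534 * W / (D * A * T)
Numerator: 534 * 110.3 = 58900.2
Denominator: 8.5 * 7.9 * 408 = 27397.2
CR = 58900.2 / 27397.2 = 2.15 mpy

2.15 mpy


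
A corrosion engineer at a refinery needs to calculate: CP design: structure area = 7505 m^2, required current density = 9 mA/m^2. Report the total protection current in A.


I = area * current density, then convert mA → A (÷1000)
I = 7505 * 9 / 1000 = 67.55 A

67.55 A


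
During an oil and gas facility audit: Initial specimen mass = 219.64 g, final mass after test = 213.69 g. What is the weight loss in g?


Weight loss = initial − final
WL = 219.64 − 213.69 = 5.95 g

5.95 g


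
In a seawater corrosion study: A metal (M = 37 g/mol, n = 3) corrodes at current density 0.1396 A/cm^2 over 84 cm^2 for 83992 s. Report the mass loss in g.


Apply Faraday's law: m = i*A*t*M / (n*F)
Total charge passed Q = i*A*t = 0.1396*84*83992 = 984923.7888 C
m = Q*M/(n*F) = 984923.7888*37/(3*96485) = 125.89929 g

125.89929 g


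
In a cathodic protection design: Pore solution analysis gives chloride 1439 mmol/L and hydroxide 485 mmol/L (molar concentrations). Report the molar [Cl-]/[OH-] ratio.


Threshold parameter = [Cl-] / [OH-] (molar basis; both in mmol/L, so units cancel)
Ratio = 1439 / 485 = 2.97

2.97


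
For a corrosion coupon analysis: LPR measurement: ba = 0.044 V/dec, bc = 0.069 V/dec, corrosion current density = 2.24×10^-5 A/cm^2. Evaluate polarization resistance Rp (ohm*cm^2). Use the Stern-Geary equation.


Apply the Stern-Geary equation: Rp = ba*bc / (2.303*icorr*(ba+bc))
ba*bc = 0.044*0.069 = 0.003036
ba+bc = 0.113; 2.303*icorr*(ba+bc) = 2.303*2.24×10^-5*0.113 = 5.8293536×10^-6
Rp = 0.003036 / 5.8293536×10^-6 = 520.81 ohm*cm^2

520.81 ohm*cm^2


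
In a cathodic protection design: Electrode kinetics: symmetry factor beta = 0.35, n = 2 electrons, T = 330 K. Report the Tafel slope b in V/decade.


Apply the Tafel slope relation: b = 2.303*R*T/(beta*n*F)
Numerator: 2.303 * 8.314 * 330 = 6318.56
Denominator: 0.35 * 2 * 96485 = 67539.5
b = 6318.56 / 67539.5 = 0.0936 V/decade

0.0936 V/decade


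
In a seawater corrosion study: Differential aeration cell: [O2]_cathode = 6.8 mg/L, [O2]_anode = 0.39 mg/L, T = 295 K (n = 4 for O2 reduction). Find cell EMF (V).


Apply the Nernst concentration-cell relation: E = (RT/nF)*ln(C_cathode/C_anode)
RT/nF = 8.314*295/(4*96485) = 0.00635495 V
ln(6.8/0.39) = 2.85853
E = 0.00635495 * 2.85853 = 0.01817 V

0.01817 V


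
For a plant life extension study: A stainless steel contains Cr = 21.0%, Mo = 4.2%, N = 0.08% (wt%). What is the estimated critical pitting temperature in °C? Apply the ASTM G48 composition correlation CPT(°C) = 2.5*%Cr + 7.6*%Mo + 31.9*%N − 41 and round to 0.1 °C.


Apply the ASTM G48 empirical CPT estimate: CPT(°C) = 2.5*%Cr + 7.6*%Mo + 31.9*%N − 41
2.5*21.0 = 52.5; 7.6*4.2 = 31.92; 31.9*0.08 = 2.552
CPT = 52.5 + 31.92 + 2.552 − 41 = 45.972 °C
Rounded to 0.1 °C: CPT ≈ 46.0 °C

46.0 °C


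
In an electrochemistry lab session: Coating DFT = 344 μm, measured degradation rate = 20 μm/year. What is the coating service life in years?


Service life = thickness / degradation rate
Life = 344 / 20 = 17.2 years

17.2 years


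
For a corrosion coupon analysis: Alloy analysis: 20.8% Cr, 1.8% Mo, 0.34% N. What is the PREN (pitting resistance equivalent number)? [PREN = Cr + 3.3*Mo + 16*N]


Apply the PREN formula: PREN = Cr + 3.3*Mo + 16*N
PREN = 20.8 + 3.3*1.8 + 16*0.34
PREN = 20.8 + 5.94 + 5.44 = 32.18

32.18


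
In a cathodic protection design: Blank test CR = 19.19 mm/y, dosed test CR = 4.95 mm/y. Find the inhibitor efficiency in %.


Apply the inhibitor-efficiency definition: IE = (CR_blank − CR_inh)/CR_blank × 100
IE = (19.19 − 4.95) / 19.19 × 100
IE = 14.24 / 19.19 × 100 = 74.2 %

74.2 %


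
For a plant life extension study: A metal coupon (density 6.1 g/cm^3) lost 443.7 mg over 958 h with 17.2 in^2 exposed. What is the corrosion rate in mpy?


Apply the mpy weight-loss relation: CR = 534 * W / (D * A * T)
Numerator: 534 * 443.7 = 236935.8
Denominator: 6.1 * 17.2 * 958 = 100513.36
CR = 236935.8 / 100513.36 = 2.35726 mpy

2.35726 mpy


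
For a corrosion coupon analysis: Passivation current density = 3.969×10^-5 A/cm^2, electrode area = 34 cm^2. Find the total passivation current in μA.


I = i_pass * A, then convert A → μA (×10^6)
I = 3.969×10^-5 * 34 * 10^6 = 1349.46 μA

1349.46 μA


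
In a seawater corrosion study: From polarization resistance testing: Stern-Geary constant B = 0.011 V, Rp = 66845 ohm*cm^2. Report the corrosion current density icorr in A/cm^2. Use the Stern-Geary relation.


Apply the Stern-Geary relation: icorr = B / Rp
icorr = 0.011 / 66845 = 1.646×10^-7 A/cm^2

1.646×10^-7 A/cm^2


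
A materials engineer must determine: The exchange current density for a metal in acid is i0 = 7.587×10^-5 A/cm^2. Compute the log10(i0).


i0 = 7.587×10^-5 A/cm^2
log10(i0) = -4.12

-4.12


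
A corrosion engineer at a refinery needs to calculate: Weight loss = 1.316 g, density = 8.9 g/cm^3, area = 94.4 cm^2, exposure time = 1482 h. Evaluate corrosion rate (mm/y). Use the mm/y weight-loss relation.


Apply the mm/y weight-loss relation: CR = 87600 * W / (D * A * T)
Numerator: 87600 * 1.316 = 115281.6
Denominator: 8.9 * 94.4 * 1482 = 1245117.12
CR = 115281.6 / 1245117.12 = 0.0926 mm/y

0.0926 mm/y


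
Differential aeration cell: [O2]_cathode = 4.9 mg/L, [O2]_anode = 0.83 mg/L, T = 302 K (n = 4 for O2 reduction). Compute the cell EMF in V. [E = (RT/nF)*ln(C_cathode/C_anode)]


Apply the Nernst concentration-cell relation: E = (RT/nF)*ln(C_cathode/C_anode)
RT/nF = 8.314*302/(4*96485) = 0.00650575 V
ln(4.9/0.83) = 1.77556
E = 0.00650575 * 1.77556 = 0.01155 V

0.01155 V


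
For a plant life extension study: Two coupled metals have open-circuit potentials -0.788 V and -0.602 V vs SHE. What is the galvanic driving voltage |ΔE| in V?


Driving voltage is the absolute potential difference.
|ΔE| = |-0.788 − (-0.602)| = 0.186 V

0.186 V


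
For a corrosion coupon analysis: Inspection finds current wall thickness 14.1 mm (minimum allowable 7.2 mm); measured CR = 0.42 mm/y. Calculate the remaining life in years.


Apply the remaining-life relation: RL = (t_current − t_min) / CR
RL = (14.1 − 7.2) / 0.42 = 6.9 / 0.42 = 16.4 years

16.4 years


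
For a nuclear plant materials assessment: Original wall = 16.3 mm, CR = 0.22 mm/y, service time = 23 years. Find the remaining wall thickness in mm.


Remaining wall = original − CR × time
t = 16.3 − 0.22*23 = 16.3 − 5.06 = 11.24 mm

11.24 mm


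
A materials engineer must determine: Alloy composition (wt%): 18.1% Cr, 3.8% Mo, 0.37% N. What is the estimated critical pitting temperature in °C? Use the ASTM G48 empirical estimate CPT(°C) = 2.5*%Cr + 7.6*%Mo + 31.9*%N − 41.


Apply the ASTM G48 empirical CPT estimate: CPT(°C) = 2.5*%Cr + 7.6*%Mo + 31.9*%N − 41
2.5*18.1 = 45.25; 7.6*3.8 = 28.88; 31.9*0.37 = 11.803
CPT = 45.25 + 28.88 + 11.803 − 41 = 44.933 °C
Rounded to 0.1 °C: CPT ≈ 44.9 °C

44.9 °C


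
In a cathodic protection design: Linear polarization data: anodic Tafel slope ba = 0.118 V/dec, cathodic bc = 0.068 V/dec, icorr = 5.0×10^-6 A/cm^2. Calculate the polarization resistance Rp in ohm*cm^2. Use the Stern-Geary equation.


Apply the Stern-Geary equation: Rp = ba*bc / (2.303*icorr*(ba+bc))
ba*bc = 0.118*0.068 = 0.008024
ba+bc = 0.186; 2.303*icorr*(ba+bc) = 2.303*5.0×10^-6*0.186 = 2.14179×10^-6
Rp = 0.008024 / 2.14179×10^-6 = 3746.4 ohm*cm^2

3746.4 ohm*cm^2


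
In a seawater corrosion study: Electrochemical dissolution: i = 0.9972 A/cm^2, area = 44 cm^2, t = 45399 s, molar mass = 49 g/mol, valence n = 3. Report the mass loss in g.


Apply Faraday's law: m = i*A*t*M / (n*F)
Total charge passed Q = i*A*t = 0.9972*44*45399 = 1991962.8432 C
m = Q*M/(n*F) = 1991962.8432*49/(3*96485) = 337.20675 g

337.20675 g


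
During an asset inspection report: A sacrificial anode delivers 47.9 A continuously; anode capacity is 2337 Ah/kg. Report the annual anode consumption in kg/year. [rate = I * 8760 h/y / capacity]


Annual consumption = current * hours per year / capacity
Rate = 47.9 * 8760 / 2337 = 179.5 kg/year

179.5 kg/year


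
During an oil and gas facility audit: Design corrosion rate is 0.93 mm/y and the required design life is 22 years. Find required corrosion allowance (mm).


Corrosion allowance = CR × design life
CA = 0.93 * 22 = 20.46 mm

20.46 mm


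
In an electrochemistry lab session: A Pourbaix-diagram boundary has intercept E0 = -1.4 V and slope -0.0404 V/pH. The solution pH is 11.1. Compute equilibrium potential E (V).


Apply the Pourbaix line equation: E = E0 + slope*pH
E = -1.4 + (-0.0404)*11.1 = -1.4 + (-0.44844) = -1.84844 V
Rounded to 3 decimal places: E = -1.848 V

-1.848 V


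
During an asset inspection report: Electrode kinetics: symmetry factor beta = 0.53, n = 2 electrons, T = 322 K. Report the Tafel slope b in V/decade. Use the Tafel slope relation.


Apply the Tafel slope relation: b = 2.303*R*T/(beta*n*F)
Numerator: 2.303 * 8.314 * 322 = 6165.38
Denominator: 0.53 * 2 * 96485 = 102274.1
b = 6165.38 / 102274.1 = 0.06 V/decade

0.06 V/decade


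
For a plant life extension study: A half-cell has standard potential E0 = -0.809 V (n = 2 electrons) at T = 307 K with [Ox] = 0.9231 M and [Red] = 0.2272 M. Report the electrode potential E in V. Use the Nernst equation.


Apply the Nernst equation: E = E0 + (RT/nF)*ln([Ox]/[Red])
Step 1: RT/nF = 8.314*307/(2*96485) = 0.01322692 V
Step 2: [Ox]/[Red] = 0.9231/0.2272 = 4.06294
Step 3: ln(4.06294) = 1.401907
Step 4: correction = 0.01322692 * 1.401907 = 0.019 V
E = -0.809 + 0.019 = -0.79 V

-0.79 V


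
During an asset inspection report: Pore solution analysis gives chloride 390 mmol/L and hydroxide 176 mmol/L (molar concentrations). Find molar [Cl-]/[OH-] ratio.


Threshold parameter = [Cl-] / [OH-] (molar basis; both in mmol/L, so units cancel)
Ratio = 390 / 176 = 2.22

2.22


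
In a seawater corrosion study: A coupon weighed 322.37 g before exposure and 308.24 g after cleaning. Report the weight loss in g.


Weight loss = initial − final
WL = 322.37 − 308.24 = 14.13 g

14.13 g


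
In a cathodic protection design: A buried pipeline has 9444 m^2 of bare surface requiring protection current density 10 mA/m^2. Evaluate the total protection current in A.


I = area * current density, then convert mA → A (÷1000)
I = 9444 * 10 / 1000 = 94.44 A

94.44 A


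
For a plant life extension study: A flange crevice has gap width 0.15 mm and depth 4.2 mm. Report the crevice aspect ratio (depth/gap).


Aspect ratio = depth / gap
Ratio = 4.2 / 0.15 = 28.0

28.0


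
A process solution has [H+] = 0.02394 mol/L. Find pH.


pH = −log10[H+]
pH = −log10(0.02394) = 1.62

1.62


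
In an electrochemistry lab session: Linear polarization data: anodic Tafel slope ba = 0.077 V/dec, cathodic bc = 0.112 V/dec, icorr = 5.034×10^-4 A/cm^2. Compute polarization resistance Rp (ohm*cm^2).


Apply the Stern-Geary equation: Rp = ba*bc / (2.303*icorr*(ba+bc))
ba*bc = 0.077*0.112 = 0.008624
ba+bc = 0.189; 2.303*icorr*(ba+bc) = 2.303*5.034×10^-4*0.189 = 2.1911341×10^-4
Rp = 0.008624 / 2.1911341×10^-4 = 39.4 ohm*cm^2

39.4 ohm*cm^2


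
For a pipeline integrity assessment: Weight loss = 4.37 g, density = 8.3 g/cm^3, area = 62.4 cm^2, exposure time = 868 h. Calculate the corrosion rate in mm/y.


Apply the mm/y weight-loss relation: CR = 87600 * W / (D * A * T)
Numerator: 87600 * 4.37 = 382812.0
Denominator: 8.3 * 62.4 * 868 = 449554.56
CR = 382812.0 / 449554.56 = 0.851536 mm/y

0.851536 mm/y


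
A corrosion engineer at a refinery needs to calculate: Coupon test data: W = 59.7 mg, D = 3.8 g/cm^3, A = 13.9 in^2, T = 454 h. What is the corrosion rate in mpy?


Apply the mpy weight-loss relation: CR = 534 * W / (D * A * T)
Numerator: 534 * 59.7 = 31879.8
Denominator: 3.8 * 13.9 * 454 = 23980.28
CR = 31879.8 / 23980.28 = 1.329 mpy

1.329 mpy


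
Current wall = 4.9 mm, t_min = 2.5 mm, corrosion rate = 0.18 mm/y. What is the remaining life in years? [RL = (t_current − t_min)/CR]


Apply the remaining-life relation: RL = (t_current − t_min) / CR
RL = (4.9 − 2.5) / 0.18 = 2.4 / 0.18 = 13.3 years

13.3 years


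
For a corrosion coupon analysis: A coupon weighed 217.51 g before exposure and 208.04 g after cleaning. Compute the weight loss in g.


Weight loss = initial − final
WL = 217.51 − 208.04 = 9.47 g

9.47 g


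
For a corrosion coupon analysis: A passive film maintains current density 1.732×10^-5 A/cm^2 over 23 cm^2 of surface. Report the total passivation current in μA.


I = i_pass * A, then convert A → μA (×10^6)
I = 1.732×10^-5 * 23 * 10^6 = 398.36 μA

398.36 μA


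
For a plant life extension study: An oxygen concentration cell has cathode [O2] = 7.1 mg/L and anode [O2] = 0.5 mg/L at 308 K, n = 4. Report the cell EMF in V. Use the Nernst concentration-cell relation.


Apply the Nernst concentration-cell relation: E = (RT/nF)*ln(C_cathode/C_anode)
RT/nF = 8.314*308/(4*96485) = 0.006635 V
ln(7.1/0.5) = 2.65324
E = 0.006635 * 2.65324 = 0.0176 V

0.0176 V


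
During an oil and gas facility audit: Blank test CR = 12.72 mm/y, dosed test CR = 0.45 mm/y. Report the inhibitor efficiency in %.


Apply the inhibitor-efficiency definition: IE = (CR_blank − CR_inh)/CR_blank × 100
IE = (12.72 − 0.45) / 12.72 × 100
IE = 12.27 / 12.72 × 100 = 96.5 %

96.5 %


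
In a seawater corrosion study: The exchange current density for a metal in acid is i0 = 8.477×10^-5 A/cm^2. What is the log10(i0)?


i0 = 8.477×10^-5 A/cm^2
log10(i0) = -4.072

-4.072


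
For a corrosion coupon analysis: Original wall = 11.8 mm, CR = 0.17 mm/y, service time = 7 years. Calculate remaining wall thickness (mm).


Remaining wall = original − CR × time
t = 11.8 − 0.17*7 = 11.8 − 1.19 = 10.61 mm

10.61 mm


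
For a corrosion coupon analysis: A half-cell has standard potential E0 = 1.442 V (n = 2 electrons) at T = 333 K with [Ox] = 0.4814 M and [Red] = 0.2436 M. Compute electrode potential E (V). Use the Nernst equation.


Apply the Nernst equation: E = E0 + (RT/nF)*ln([Ox]/[Red])
Step 1: RT/nF = 8.314*333/(2*96485) = 0.01434711 V
Step 2: [Ox]/[Red] = 0.4814/0.2436 = 1.97619
Step 3: ln(1.97619) = 0.681171
Step 4: correction = 0.01434711 * 0.681171 = 0.0098 V
E = 1.442 + 0.0098 = 1.4518 V

1.4518 V


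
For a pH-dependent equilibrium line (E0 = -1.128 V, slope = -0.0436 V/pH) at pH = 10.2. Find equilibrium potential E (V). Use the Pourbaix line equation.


Apply the Pourbaix line equation: E = E0 + slope*pH
E = -1.128 + (-0.0436)*10.2 = -1.128 + (-0.44472) = -1.57272 V
Rounded to 4 decimal places: E = -1.5727 V

-1.5727 V


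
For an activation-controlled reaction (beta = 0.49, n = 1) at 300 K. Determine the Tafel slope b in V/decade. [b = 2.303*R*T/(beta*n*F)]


Apply the Tafel slope relation: b = 2.303*R*T/(beta*n*F)
Numerator: 2.303 * 8.314 * 300 = 5744.14
Denominator: 0.49 * 1 * 96485 = 47277.65
b = 5744.14 / 47277.65 = 0.121 V/decade

0.121 V/decade


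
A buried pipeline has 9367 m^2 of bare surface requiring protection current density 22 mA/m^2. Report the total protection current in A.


I = area * current density, then convert mA → A (÷1000)
I = 9367 * 22 / 1000 = 206.07 A

206.07 A


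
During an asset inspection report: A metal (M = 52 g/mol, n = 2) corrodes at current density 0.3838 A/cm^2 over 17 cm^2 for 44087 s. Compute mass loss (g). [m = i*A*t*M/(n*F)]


Apply Faraday's law: m = i*A*t*M / (n*F)
Total charge passed Q = i*A*t = 0.3838*17*44087 = 287650.0402 C
m = Q*M/(n*F) = 287650.0402*52/(2*96485) = 77.51361 g

77.51361 g


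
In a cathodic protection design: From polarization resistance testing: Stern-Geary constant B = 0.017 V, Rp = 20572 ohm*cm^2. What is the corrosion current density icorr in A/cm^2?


Apply the Stern-Geary relation: icorr = B / Rp
icorr = 0.017 / 20572 = 8.264×10^-7 A/cm^2

8.264×10^-7 A/cm^2


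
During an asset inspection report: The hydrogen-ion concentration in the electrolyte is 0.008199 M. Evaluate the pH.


pH = −log10[H+]
pH = −log10(0.008199) = 2.09

2.09


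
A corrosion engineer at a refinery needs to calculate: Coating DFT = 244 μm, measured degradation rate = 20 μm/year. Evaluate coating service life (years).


Service life = thickness / degradation rate
Life = 244 / 20 = 12.2 years

12.2 years


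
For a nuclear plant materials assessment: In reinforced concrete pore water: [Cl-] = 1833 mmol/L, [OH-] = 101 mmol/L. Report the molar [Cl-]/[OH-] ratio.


Threshold parameter = [Cl-] / [OH-] (molar basis; both in mmol/L, so units cancel)
Ratio = 1833 / 101 = 18.15

18.15


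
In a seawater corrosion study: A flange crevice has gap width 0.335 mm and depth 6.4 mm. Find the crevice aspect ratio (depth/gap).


Aspect ratio = depth / gap
Ratio = 6.4 / 0.335 = 19.1

19.1


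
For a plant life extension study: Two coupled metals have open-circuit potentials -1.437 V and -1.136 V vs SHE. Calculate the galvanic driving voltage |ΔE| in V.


Driving voltage is the absolute potential difference.
|ΔE| = |-1.437 − (-1.136)| = 0.301 V

0.301 V


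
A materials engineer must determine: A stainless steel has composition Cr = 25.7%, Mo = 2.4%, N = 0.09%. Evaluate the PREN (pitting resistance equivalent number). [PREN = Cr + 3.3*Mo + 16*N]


Apply the PREN formula: PREN = Cr + 3.3*Mo + 16*N
PREN = 25.7 + 3.3*2.4 + 16*0.09
PREN = 25.7 + 7.92 + 1.44 = 35.06

35.06


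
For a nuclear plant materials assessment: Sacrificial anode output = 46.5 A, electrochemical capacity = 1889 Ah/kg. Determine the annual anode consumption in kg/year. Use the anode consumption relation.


Annual consumption = current * hours per year / capacity
Rate = 46.5 * 8760 / 1889 = 215.6 kg/year

215.6 kg/year


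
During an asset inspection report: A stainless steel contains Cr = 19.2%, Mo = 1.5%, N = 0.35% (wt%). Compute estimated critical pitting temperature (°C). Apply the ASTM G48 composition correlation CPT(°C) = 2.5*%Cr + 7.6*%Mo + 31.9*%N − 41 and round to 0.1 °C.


Apply the ASTM G48 empirical CPT estimate: CPT(°C) = 2.5*%Cr + 7.6*%Mo + 31.9*%N − 41
2.5*19.2 = 48; 7.6*1.5 = 11.4; 31.9*0.35 = 11.165
CPT = 48 + 11.4 + 11.165 − 41 = 29.565 °C
Rounded to 0.1 °C: CPT ≈ 29.6 °C

29.6 °C


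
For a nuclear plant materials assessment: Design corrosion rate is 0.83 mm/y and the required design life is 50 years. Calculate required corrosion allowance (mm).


Corrosion allowance = CR × design life
CA = 0.83 * 50 = 41.5 mm

41.5 mm


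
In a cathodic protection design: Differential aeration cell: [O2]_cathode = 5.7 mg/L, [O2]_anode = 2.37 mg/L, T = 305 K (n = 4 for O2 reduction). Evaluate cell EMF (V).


Apply the Nernst concentration-cell relation: E = (RT/nF)*ln(C_cathode/C_anode)
RT/nF = 8.314*305/(4*96485) = 0.00657037 V
ln(5.7/2.37) = 0.87758
E = 0.00657037 * 0.87758 = 0.00577 V

0.00577 V


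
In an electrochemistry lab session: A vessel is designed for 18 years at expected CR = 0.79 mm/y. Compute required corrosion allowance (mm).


Corrosion allowance = CR × design life
CA = 0.79 * 18 = 14.22 mm

14.22 mm


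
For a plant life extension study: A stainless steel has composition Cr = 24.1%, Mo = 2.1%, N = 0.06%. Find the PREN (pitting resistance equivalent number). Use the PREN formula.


Apply the PREN formula: PREN = Cr + 3.3*Mo + 16*N
PREN = 24.1 + 3.3*2.1 + 16*0.06
PREN = 24.1 + 6.93 + 0.96 = 31.99

31.99


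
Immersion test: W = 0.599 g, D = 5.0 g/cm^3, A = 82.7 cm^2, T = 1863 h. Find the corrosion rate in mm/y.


Apply the mm/y weight-loss relation: CR = 87600 * W / (D * A * T)
Numerator: 87600 * 0.599 = 52472.4
Denominator: 5.0 * 82.7 * 1863 = 770350.5
CR = 52472.4 / 770350.5 = 0.0681 mm/y

0.0681 mm/y


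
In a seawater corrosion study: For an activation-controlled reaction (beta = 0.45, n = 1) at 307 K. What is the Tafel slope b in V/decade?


Apply the Tafel slope relation: b = 2.303*R*T/(beta*n*F)
Numerator: 2.303 * 8.314 * 307 = 5878.17
Denominator: 0.45 * 1 * 96485 = 43418.25
b = 5878.17 / 43418.25 = 0.1354 V/decade

0.1354 V/decade


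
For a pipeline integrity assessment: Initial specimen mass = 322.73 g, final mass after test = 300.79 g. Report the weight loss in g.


Weight loss = initial − final
WL = 322.73 − 300.79 = 21.94 g

21.94 g


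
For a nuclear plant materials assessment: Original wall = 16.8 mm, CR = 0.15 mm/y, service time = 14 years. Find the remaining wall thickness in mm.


Remaining wall = original − CR × time
t = 16.8 − 0.15*14 = 16.8 − 2.1 = 14.7 mm

14.7 mm


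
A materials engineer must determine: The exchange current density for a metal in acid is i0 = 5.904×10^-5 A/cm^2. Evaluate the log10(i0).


i0 = 5.904×10^-5 A/cm^2
log10(i0) = -4.229

-4.229


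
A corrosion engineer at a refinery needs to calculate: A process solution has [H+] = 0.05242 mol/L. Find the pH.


pH = −log10[H+]
pH = −log10(0.05242) = 1.28

1.28


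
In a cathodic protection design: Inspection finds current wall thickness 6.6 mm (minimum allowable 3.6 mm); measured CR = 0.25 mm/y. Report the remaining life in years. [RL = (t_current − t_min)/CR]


Apply the remaining-life relation: RL = (t_current − t_min) / CR
RL = (6.6 − 3.6) / 0.25 = 3.0 / 0.25 = 12.0 years

12.0 years


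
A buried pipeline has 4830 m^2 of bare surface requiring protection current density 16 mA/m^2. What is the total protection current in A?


I = area * current density, then convert mA → A (÷1000)
I = 4830 * 16 / 1000 = 77.28 A

77.28 A


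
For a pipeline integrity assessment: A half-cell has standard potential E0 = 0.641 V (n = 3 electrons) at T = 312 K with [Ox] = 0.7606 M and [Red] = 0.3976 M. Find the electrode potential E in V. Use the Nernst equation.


Apply the Nernst equation: E = E0 + (RT/nF)*ln([Ox]/[Red])
Step 1: RT/nF = 8.314*312/(3*96485) = 0.00896156 V
Step 2: [Ox]/[Red] = 0.7606/0.3976 = 1.912978
Step 3: ln(1.912978) = 0.648661
Step 4: correction = 0.00896156 * 0.648661 = 0.0058 V
E = 0.641 + 0.0058 = 0.6468 V

0.6468 V


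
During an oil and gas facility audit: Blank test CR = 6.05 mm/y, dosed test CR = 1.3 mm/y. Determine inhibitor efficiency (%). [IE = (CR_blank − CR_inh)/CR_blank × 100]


Apply the inhibitor-efficiency definition: IE = (CR_blank − CR_inh)/CR_blank × 100
IE = (6.05 − 1.3) / 6.05 × 100
IE = 4.75 / 6.05 × 100 = 78.5 %

78.5 %


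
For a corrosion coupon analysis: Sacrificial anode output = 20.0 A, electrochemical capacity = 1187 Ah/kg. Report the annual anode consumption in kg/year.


Annual consumption = current * hours per year / capacity
Rate = 20.0 * 8760 / 1187 = 147.6 kg/year

147.6 kg/year


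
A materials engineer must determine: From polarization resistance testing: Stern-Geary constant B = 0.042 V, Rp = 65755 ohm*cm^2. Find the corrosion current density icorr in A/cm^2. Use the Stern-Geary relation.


Apply the Stern-Geary relation: icorr = B / Rp
icorr = 0.042 / 65755 = 6.387×10^-7 A/cm^2

6.387×10^-7 A/cm^2


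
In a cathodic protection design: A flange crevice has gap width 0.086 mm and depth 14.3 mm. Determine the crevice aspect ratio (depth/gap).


Aspect ratio = depth / gap
Ratio = 14.3 / 0.086 = 166.3

166.3


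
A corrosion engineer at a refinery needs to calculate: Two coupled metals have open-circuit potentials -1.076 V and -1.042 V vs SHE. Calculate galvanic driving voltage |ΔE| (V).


Driving voltage is the absolute potential difference.
|ΔE| = |-1.076 − (-1.042)| = 0.034 V

0.034 V


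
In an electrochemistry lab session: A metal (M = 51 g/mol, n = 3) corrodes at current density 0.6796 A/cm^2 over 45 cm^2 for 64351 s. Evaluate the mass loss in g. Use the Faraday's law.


Apply Faraday's law: m = i*A*t*M / (n*F)
Total charge passed Q = i*A*t = 0.6796*45*64351 = 1967982.282 C
m = Q*M/(n*F) = 1967982.282*51/(3*96485) = 346.7451 g

346.7451 g


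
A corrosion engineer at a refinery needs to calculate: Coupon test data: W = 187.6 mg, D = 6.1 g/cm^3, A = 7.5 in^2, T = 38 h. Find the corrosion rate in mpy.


Apply the mpy weight-loss relation: CR = 534 * W / (D * A * T)
Numerator: 534 * 187.6 = 100178.4
Denominator: 6.1 * 7.5 * 38 = 1738.5
CR = 100178.4 / 1738.5 = 57.6235 mpy

57.6235 mpy


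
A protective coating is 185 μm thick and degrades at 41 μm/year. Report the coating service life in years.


Service life = thickness / degradation rate
Life = 185 / 41 = 4.5 years

4.5 years


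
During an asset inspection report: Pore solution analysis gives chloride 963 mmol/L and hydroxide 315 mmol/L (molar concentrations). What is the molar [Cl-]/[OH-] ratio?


Threshold parameter = [Cl-] / [OH-] (molar basis; both in mmol/L, so units cancel)
Ratio = 963 / 315 = 3.06

3.06


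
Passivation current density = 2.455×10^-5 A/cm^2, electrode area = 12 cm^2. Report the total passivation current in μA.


I = i_pass * A, then convert A → μA (×10^6)
I = 2.455×10^-5 * 12 * 10^6 = 294.6 μA

294.6 μA


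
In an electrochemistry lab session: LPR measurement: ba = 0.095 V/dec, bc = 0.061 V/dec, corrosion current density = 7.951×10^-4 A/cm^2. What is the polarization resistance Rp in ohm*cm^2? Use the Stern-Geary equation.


Apply the Stern-Geary equation: Rp = ba*bc / (2.303*icorr*(ba+bc))
ba*bc = 0.095*0.061 = 0.005795
ba+bc = 0.156; 2.303*icorr*(ba+bc) = 2.303*7.951×10^-4*0.156 = 2.8565399×10^-4
Rp = 0.005795 / 2.8565399×10^-4 = 20.3 ohm*cm^2

20.3 ohm*cm^2


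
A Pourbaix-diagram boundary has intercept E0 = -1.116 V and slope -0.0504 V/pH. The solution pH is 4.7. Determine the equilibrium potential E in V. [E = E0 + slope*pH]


Apply the Pourbaix line equation: E = E0 + slope*pH
E = -1.116 + (-0.0504)*4.7 = -1.116 + (-0.23688) = -1.35288 V
Rounded to 4 decimal places: E = -1.3529 V

-1.3529 V


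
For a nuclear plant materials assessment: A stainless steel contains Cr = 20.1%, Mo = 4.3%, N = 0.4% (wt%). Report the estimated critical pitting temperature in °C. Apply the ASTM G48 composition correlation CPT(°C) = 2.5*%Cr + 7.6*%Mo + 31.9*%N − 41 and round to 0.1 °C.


Apply the ASTM G48 empirical CPT estimate: CPT(°C) = 2.5*%Cr + 7.6*%Mo + 31.9*%N − 41
2.5*20.1 = 50.25; 7.6*4.3 = 32.68; 31.9*0.4 = 12.76
CPT = 50.25 + 32.68 + 12.76 − 41 = 54.69 °C
Rounded to 0.1 °C: CPT ≈ 54.7 °C

54.7 °C


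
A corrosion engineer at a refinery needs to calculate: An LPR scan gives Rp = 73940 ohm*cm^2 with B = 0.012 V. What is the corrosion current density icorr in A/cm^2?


Apply the Stern-Geary relation: icorr = B / Rp
icorr = 0.012 / 73940 = 1.623×10^-7 A/cm^2

1.623×10^-7 A/cm^2


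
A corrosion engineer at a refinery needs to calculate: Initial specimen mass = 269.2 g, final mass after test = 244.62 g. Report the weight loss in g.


Weight loss = initial − final
WL = 269.2 − 244.62 = 24.58 g

24.58 g


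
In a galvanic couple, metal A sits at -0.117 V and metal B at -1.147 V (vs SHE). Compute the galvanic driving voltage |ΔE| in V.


Driving voltage is the absolute potential difference.
|ΔE| = |-0.117 − (-1.147)| = 1.03 V

1.03 V


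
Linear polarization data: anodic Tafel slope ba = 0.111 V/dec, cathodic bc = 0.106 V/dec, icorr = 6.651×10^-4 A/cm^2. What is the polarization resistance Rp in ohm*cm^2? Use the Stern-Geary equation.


Apply the Stern-Geary equation: Rp = ba*bc / (2.303*icorr*(ba+bc))
ba*bc = 0.111*0.106 = 0.011766
ba+bc = 0.217; 2.303*icorr*(ba+bc) = 2.303*6.651×10^-4*0.217 = 3.3238439×10^-4
Rp = 0.011766 / 3.3238439×10^-4 = 35.4 ohm*cm^2

35.4 ohm*cm^2


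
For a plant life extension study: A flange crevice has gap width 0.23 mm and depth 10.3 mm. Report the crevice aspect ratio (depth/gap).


Aspect ratio = depth / gap
Ratio = 10.3 / 0.23 = 44.8

44.8


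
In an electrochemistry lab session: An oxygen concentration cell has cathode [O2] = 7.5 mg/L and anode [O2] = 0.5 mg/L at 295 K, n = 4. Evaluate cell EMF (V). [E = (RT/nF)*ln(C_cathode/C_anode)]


Apply the Nernst concentration-cell relation: E = (RT/nF)*ln(C_cathode/C_anode)
RT/nF = 8.314*295/(4*96485) = 0.00635495 V
ln(7.5/0.5) = 2.70805
E = 0.00635495 * 2.70805 = 0.01721 V

0.01721 V


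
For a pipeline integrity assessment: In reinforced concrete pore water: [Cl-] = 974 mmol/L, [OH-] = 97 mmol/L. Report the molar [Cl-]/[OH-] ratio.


Threshold parameter = [Cl-] / [OH-] (molar basis; both in mmol/L, so units cancel)
Ratio = 974 / 97 = 10.04

10.04


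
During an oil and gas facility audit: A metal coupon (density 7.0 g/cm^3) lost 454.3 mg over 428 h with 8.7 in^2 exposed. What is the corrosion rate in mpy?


Apply the mpy weight-loss relation: CR = 534 * W / (D * A * T)
Numerator: 534 * 454.3 = 242596.2
Denominator: 7.0 * 8.7 * 428 = 26065.2
CR = 242596.2 / 26065.2 = 9.30728 mpy

9.30728 mpy


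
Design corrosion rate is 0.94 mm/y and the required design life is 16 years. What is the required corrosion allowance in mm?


Corrosion allowance = CR × design life
CA = 0.94 * 16 = 15.04 mm

15.04 mm


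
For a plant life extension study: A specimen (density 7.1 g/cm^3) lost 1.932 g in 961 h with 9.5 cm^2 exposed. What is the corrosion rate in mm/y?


Apply the mm/y weight-loss relation: CR = 87600 * W / (D * A * T)
Numerator: 87600 * 1.932 = 169243.2
Denominator: 7.1 * 9.5 * 961 = 64819.45
CR = 169243.2 / 64819.45 = 2.610994 mm/y

2.610994 mm/y


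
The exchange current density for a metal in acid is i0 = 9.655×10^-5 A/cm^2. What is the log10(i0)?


i0 = 9.655×10^-5 A/cm^2
log10(i0) = -4.015

-4.015


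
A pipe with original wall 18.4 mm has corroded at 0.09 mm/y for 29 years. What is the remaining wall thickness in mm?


Remaining wall = original − CR × time
t = 18.4 − 0.09*29 = 18.4 − 2.61 = 15.79 mm

15.79 mm


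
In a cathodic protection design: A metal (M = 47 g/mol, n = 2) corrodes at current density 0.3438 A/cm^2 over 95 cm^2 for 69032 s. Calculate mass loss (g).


Apply Faraday's law: m = i*A*t*M / (n*F)
Total charge passed Q = i*A*t = 0.3438*95*69032 = 2254654.152 C
m = Q*M/(n*F) = 2254654.152*47/(2*96485) = 549.14622 g

549.14622 g


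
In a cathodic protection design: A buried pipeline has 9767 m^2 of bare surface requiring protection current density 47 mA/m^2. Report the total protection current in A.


I = area * current density, then convert mA → A (÷1000)
I = 9767 * 47 / 1000 = 459.05 A

459.05 A


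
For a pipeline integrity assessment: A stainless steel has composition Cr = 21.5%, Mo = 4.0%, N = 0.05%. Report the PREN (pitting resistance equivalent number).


Apply the PREN formula: PREN = Cr + 3.3*Mo + 16*N
PREN = 21.5 + 3.3*4.0 + 16*0.05
PREN = 21.5 + 13.2 + 0.8 = 35.5

35.5
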